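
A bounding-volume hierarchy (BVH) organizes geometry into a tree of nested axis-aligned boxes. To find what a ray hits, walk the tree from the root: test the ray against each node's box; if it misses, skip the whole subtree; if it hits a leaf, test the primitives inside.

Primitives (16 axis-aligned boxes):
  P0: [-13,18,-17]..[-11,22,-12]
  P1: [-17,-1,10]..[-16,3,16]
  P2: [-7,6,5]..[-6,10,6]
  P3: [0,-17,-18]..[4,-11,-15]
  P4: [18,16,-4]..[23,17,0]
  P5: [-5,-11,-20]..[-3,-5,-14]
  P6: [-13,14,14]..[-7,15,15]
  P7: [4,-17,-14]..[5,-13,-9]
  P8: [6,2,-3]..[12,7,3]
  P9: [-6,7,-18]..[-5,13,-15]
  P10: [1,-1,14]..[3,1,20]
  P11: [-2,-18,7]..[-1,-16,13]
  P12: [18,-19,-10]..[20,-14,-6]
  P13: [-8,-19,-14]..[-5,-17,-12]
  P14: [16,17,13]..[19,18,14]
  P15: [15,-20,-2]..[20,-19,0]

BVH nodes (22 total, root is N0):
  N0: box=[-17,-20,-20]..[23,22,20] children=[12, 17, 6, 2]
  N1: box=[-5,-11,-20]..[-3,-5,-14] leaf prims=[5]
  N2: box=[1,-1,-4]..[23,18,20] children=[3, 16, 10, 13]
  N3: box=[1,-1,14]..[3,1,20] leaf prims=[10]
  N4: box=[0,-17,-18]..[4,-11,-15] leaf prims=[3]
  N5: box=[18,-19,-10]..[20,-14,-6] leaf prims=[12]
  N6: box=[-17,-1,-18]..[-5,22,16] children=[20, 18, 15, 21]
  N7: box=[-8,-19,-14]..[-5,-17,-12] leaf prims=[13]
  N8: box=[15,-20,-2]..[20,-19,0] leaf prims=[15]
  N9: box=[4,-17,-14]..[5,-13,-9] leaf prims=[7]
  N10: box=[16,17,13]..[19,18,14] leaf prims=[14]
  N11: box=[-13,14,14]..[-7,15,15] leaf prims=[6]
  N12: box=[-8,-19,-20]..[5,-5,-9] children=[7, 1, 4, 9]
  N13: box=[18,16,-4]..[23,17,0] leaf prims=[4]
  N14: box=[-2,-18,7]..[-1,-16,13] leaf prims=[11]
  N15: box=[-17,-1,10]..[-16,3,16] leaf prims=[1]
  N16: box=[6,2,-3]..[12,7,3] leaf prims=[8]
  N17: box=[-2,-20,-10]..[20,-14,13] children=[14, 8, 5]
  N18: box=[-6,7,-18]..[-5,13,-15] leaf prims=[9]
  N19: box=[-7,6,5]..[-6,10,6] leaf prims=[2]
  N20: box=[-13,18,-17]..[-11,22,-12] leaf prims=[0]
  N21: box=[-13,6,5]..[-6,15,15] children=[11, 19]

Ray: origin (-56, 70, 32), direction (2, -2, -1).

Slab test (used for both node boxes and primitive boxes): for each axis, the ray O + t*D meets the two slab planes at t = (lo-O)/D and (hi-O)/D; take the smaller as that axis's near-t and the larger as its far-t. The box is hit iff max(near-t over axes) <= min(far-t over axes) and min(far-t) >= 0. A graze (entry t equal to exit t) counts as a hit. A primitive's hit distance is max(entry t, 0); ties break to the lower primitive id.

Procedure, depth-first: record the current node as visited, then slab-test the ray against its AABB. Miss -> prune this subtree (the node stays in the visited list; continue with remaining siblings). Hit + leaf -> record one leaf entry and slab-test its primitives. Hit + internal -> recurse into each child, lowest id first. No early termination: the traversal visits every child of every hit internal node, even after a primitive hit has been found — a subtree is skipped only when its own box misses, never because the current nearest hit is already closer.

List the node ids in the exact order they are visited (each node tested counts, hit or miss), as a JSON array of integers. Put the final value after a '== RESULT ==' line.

Trace the traversal:
N0 x:[39/2,79/2] y:[24,45] z:[12,52] -> hit [24,79/2], descend [2, 6, 12, 17]
  N2 x:[57/2,79/2] y:[26,71/2] z:[12,36] -> hit [57/2,71/2], descend [3, 10, 13, 16]
    N3 x:[57/2,59/2] y:[69/2,71/2] z:[12,18] -> miss, prune
    N10 x:[36,75/2] y:[26,53/2] z:[18,19] -> miss, prune
    N13 x:[37,79/2] y:[53/2,27] z:[32,36] -> miss, prune
    N16 x:[31,34] y:[63/2,34] z:[29,35] -> hit [63/2,34] leaf, test {P8@t=63/2}
  N6 x:[39/2,51/2] y:[24,71/2] z:[16,50] -> hit [24,51/2], descend [15, 18, 20, 21]
    N15 x:[39/2,20] y:[67/2,71/2] z:[16,22] -> miss, prune
    N18 x:[25,51/2] y:[57/2,63/2] z:[47,50] -> miss, prune
    N20 x:[43/2,45/2] y:[24,26] z:[44,49] -> miss, prune
    N21 x:[43/2,25] y:[55/2,32] z:[17,27] -> miss, prune
  N12 x:[24,61/2] y:[75/2,89/2] z:[41,52] -> miss, prune
  N17 x:[27,38] y:[42,45] z:[19,42] -> miss, prune

Visited [0, 2, 3, 10, 13, 16, 6, 15, 18, 20, 21, 12, 17]. Tests: 13 box, 1 leaf. Nearest: P8.

== RESULT ==
[0, 2, 3, 10, 13, 16, 6, 15, 18, 20, 21, 12, 17]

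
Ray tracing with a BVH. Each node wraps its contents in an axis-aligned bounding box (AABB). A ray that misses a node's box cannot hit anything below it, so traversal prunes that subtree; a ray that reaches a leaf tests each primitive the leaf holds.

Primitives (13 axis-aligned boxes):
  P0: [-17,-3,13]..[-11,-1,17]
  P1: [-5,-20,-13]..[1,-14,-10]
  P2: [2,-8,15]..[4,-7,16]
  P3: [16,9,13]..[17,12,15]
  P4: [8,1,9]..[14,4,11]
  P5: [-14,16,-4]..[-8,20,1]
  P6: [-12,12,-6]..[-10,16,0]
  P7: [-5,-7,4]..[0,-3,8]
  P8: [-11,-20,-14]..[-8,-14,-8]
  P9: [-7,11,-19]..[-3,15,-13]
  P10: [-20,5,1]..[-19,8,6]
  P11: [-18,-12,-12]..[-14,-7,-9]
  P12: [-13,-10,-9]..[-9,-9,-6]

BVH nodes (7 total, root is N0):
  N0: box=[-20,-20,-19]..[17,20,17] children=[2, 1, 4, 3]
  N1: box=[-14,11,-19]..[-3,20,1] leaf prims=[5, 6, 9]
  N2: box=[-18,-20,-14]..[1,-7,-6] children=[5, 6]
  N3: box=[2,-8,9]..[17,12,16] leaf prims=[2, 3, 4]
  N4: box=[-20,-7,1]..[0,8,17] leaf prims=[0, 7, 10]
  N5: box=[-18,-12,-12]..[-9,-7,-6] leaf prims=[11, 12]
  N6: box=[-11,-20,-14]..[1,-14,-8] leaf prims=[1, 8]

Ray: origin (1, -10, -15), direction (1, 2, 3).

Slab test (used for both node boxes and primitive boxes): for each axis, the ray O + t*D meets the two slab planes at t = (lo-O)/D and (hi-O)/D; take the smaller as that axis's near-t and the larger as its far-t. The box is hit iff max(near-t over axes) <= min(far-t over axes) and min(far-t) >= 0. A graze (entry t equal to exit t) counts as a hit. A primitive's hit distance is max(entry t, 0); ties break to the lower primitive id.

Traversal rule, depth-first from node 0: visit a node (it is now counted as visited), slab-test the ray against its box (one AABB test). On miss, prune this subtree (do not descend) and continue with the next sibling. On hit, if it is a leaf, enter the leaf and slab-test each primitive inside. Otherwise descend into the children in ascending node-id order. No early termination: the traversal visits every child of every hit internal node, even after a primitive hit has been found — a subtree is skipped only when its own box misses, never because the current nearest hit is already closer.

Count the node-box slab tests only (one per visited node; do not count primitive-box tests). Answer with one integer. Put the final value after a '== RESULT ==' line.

Walk:
N0 x:[-21,16] y:[-5,15] z:[-4/3,32/3] -> hit [-4/3,32/3], descend [1, 2, 3, 4]
  N1 x:[-15,-4] y:[21/2,15] z:[-4/3,16/3] -> miss, prune
  N2 x:[-19,0] y:[-5,3/2] z:[1/3,3] -> miss, prune
  N3 x:[1,16] y:[1,11] z:[8,31/3] -> hit [8,31/3] leaf, test {P2(miss), P3(miss), P4(miss)}
  N4 x:[-21,-1] y:[3/2,9] z:[16/3,32/3] -> miss, prune

order=[0, 1, 2, 3, 4]  |boxes|=5  |leaves|=1  hit=miss

== RESULT ==
5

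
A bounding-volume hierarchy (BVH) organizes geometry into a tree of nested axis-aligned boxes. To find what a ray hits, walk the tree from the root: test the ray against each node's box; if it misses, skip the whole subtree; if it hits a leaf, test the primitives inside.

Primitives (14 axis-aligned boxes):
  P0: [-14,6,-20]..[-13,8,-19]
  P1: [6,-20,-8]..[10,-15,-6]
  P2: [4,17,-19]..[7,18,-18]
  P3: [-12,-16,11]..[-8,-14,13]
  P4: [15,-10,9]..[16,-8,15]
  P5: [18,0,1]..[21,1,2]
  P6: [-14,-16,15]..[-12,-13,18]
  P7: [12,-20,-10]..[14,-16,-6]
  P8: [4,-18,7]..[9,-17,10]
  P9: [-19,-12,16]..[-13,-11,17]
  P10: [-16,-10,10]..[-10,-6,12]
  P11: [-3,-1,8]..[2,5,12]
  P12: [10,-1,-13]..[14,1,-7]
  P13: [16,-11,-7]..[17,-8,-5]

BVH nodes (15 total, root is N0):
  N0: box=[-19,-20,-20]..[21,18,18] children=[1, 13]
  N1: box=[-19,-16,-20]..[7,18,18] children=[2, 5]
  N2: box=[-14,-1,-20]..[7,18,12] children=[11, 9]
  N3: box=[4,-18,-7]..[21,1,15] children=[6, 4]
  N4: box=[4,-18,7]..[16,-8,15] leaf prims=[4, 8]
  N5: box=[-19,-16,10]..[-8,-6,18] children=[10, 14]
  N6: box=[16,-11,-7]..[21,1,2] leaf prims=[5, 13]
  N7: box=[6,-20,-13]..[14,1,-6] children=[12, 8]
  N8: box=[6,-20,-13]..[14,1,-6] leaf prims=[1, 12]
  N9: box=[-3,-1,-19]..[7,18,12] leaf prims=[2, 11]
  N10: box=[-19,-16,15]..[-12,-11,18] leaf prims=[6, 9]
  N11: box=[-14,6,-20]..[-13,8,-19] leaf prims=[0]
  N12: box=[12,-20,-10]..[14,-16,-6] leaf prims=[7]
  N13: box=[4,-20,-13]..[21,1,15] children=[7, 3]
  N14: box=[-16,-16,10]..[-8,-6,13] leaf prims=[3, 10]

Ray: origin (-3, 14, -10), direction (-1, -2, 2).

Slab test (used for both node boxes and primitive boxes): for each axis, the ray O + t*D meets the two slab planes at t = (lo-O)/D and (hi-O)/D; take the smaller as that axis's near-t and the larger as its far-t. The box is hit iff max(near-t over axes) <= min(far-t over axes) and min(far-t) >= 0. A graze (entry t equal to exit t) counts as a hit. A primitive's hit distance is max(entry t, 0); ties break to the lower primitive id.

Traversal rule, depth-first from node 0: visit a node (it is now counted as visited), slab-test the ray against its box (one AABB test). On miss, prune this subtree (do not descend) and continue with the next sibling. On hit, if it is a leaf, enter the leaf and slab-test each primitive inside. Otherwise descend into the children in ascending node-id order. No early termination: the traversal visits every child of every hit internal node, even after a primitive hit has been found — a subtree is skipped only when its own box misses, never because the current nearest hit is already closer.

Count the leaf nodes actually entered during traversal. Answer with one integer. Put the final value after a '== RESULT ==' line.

Traverse from the root:
N0 x:[-24,16] y:[-2,17] z:[-5,14] -> hit [-2,14], descend [1, 13]
  N1 x:[-10,16] y:[-2,15] z:[-5,14] -> hit [-2,14], descend [2, 5]
    N2 x:[-10,11] y:[-2,15/2] z:[-5,11] -> hit [-2,15/2], descend [9, 11]
      N9 x:[-10,0] y:[-2,15/2] z:[-9/2,11] -> hit [-2,0] leaf, test {P2(miss), P11(miss)}
      N11 x:[10,11] y:[3,4] z:[-5,-9/2] -> miss, prune
    N5 x:[5,16] y:[10,15] z:[10,14] -> hit [10,14], descend [10, 14]
      N10 x:[9,16] y:[25/2,15] z:[25/2,14] -> hit [25/2,14] leaf, test {P6(miss), P9@t=13}
      N14 x:[5,13] y:[10,15] z:[10,23/2] -> hit [10,23/2] leaf, test {P3(miss), P10@t=10}
  N13 x:[-24,-7] y:[13/2,17] z:[-3/2,25/2] -> miss, prune

9 AABB tests over nodes [0, 1, 2, 9, 11, 5, 10, 14, 13]; 3 leaves entered; closest P10.

== RESULT ==
3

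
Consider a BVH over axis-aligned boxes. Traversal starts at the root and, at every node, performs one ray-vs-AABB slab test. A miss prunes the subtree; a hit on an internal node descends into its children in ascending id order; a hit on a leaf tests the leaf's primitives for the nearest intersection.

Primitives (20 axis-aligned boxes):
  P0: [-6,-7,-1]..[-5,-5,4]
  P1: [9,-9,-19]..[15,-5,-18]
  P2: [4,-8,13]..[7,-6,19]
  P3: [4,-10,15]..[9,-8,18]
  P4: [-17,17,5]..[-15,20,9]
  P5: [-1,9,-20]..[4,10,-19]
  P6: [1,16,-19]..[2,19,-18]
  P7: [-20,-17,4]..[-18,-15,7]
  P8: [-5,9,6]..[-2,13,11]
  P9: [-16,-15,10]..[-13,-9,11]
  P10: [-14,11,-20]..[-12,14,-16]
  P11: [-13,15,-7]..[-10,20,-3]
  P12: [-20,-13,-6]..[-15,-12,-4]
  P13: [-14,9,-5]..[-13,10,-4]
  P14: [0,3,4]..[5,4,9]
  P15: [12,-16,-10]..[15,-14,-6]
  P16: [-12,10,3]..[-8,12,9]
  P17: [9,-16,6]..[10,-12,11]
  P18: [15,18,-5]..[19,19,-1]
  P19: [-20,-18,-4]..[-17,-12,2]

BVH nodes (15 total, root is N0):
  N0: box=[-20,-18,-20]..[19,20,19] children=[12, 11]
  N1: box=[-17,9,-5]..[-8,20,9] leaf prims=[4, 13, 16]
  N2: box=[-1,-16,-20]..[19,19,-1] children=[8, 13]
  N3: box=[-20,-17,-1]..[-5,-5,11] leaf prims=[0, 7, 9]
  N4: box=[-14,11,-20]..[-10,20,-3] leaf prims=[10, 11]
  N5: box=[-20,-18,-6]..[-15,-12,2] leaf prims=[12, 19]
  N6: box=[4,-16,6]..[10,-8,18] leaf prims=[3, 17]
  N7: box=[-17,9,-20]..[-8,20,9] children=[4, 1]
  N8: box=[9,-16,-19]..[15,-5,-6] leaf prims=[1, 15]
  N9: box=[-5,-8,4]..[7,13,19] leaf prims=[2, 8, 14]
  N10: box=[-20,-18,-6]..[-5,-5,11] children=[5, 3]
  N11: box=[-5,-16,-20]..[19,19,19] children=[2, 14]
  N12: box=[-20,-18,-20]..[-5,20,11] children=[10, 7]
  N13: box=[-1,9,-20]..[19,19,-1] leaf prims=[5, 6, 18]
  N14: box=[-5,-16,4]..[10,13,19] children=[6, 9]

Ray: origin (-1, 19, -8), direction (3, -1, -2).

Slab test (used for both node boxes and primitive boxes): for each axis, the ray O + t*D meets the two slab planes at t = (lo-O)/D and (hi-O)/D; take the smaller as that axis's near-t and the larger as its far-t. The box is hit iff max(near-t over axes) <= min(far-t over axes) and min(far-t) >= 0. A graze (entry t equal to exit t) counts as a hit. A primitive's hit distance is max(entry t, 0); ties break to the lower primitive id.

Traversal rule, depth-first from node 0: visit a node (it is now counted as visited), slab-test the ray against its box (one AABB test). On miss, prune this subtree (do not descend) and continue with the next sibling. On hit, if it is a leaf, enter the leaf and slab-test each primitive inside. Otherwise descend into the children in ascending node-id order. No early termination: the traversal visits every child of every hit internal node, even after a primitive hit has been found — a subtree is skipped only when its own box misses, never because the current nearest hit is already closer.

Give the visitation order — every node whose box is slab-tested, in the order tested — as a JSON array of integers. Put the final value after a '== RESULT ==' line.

Walk:
N0 x:[-19/3,20/3] y:[-1,37] z:[-27/2,6] -> hit [-1,6], descend [11, 12]
  N11 x:[-4/3,20/3] y:[0,35] z:[-27/2,6] -> hit [0,6], descend [2, 14]
    N2 x:[0,20/3] y:[0,35] z:[-7/2,6] -> hit [0,6], descend [8, 13]
      N8 x:[10/3,16/3] y:[24,35] z:[-1,11/2] -> miss, prune
      N13 x:[0,20/3] y:[0,10] z:[-7/2,6] -> hit [0,6] leaf, test {P5(miss), P6(miss), P18(miss)}
    N14 x:[-4/3,11/3] y:[6,35] z:[-27/2,-6] -> miss, prune
  N12 x:[-19/3,-4/3] y:[-1,37] z:[-19/2,6] -> miss, prune

Summary -> nodes [0, 11, 2, 8, 13, 14, 12]; box-tests=7; leaf-entries=1; first=miss

== RESULT ==
[0, 11, 2, 8, 13, 14, 12]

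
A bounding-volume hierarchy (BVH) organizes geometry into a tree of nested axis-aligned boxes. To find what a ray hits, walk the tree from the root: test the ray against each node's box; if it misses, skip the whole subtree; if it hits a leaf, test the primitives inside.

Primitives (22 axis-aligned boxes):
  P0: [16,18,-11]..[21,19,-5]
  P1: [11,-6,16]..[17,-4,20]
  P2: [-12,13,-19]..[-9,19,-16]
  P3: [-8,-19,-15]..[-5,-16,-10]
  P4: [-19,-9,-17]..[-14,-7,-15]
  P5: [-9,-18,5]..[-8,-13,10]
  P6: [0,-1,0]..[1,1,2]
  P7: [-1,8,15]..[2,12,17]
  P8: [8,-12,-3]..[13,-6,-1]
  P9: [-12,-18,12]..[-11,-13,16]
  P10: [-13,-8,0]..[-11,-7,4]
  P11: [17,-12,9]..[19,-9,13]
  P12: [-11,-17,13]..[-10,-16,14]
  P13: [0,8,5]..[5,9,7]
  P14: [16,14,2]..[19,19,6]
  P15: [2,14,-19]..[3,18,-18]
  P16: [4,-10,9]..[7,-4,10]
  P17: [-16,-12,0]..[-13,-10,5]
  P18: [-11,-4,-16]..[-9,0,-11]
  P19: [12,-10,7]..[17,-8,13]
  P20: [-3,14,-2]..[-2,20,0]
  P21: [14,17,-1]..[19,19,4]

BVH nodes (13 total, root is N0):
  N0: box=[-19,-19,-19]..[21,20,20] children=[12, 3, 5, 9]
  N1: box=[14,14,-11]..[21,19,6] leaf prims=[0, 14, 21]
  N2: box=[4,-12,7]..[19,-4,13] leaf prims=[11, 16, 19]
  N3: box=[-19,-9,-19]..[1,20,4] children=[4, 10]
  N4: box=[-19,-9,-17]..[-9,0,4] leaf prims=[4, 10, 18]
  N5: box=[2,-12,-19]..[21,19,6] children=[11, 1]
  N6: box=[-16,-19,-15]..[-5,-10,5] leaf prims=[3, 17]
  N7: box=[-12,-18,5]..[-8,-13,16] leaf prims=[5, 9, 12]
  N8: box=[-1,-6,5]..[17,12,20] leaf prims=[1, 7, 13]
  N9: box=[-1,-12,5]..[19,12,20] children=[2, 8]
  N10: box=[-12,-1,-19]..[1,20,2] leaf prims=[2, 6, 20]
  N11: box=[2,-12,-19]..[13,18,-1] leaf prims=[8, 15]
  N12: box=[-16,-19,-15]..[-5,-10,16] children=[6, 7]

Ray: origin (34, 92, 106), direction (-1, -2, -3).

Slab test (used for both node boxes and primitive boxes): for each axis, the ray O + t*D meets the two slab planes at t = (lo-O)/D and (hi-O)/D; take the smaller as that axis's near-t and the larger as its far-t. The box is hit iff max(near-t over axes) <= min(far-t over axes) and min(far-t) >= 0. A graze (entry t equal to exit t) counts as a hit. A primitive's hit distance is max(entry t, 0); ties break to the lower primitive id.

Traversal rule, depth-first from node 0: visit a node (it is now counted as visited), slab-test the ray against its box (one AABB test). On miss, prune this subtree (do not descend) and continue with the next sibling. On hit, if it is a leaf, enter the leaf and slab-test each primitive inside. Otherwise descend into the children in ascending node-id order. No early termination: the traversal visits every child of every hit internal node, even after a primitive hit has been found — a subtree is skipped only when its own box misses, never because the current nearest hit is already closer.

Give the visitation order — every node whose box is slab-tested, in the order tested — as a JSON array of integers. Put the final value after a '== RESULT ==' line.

Trace the traversal:
N0 x:[13,53] y:[36,111/2] z:[86/3,125/3] -> hit [36,125/3], descend [3, 5, 9, 12]
  N3 x:[33,53] y:[36,101/2] z:[34,125/3] -> hit [36,125/3], descend [4, 10]
    N4 x:[43,53] y:[46,101/2] z:[34,41] -> miss, prune
    N10 x:[33,46] y:[36,93/2] z:[104/3,125/3] -> hit [36,125/3] leaf, test {P2(miss), P6(miss), P20@t=36}
  N5 x:[13,32] y:[73/2,52] z:[100/3,125/3] -> miss, prune
  N9 x:[15,35] y:[40,52] z:[86/3,101/3] -> miss, prune
  N12 x:[39,50] y:[51,111/2] z:[30,121/3] -> miss, prune

Visited [0, 3, 4, 10, 5, 9, 12]. Tests: 7 box, 1 leaf. Nearest: P20.

== RESULT ==
[0, 3, 4, 10, 5, 9, 12]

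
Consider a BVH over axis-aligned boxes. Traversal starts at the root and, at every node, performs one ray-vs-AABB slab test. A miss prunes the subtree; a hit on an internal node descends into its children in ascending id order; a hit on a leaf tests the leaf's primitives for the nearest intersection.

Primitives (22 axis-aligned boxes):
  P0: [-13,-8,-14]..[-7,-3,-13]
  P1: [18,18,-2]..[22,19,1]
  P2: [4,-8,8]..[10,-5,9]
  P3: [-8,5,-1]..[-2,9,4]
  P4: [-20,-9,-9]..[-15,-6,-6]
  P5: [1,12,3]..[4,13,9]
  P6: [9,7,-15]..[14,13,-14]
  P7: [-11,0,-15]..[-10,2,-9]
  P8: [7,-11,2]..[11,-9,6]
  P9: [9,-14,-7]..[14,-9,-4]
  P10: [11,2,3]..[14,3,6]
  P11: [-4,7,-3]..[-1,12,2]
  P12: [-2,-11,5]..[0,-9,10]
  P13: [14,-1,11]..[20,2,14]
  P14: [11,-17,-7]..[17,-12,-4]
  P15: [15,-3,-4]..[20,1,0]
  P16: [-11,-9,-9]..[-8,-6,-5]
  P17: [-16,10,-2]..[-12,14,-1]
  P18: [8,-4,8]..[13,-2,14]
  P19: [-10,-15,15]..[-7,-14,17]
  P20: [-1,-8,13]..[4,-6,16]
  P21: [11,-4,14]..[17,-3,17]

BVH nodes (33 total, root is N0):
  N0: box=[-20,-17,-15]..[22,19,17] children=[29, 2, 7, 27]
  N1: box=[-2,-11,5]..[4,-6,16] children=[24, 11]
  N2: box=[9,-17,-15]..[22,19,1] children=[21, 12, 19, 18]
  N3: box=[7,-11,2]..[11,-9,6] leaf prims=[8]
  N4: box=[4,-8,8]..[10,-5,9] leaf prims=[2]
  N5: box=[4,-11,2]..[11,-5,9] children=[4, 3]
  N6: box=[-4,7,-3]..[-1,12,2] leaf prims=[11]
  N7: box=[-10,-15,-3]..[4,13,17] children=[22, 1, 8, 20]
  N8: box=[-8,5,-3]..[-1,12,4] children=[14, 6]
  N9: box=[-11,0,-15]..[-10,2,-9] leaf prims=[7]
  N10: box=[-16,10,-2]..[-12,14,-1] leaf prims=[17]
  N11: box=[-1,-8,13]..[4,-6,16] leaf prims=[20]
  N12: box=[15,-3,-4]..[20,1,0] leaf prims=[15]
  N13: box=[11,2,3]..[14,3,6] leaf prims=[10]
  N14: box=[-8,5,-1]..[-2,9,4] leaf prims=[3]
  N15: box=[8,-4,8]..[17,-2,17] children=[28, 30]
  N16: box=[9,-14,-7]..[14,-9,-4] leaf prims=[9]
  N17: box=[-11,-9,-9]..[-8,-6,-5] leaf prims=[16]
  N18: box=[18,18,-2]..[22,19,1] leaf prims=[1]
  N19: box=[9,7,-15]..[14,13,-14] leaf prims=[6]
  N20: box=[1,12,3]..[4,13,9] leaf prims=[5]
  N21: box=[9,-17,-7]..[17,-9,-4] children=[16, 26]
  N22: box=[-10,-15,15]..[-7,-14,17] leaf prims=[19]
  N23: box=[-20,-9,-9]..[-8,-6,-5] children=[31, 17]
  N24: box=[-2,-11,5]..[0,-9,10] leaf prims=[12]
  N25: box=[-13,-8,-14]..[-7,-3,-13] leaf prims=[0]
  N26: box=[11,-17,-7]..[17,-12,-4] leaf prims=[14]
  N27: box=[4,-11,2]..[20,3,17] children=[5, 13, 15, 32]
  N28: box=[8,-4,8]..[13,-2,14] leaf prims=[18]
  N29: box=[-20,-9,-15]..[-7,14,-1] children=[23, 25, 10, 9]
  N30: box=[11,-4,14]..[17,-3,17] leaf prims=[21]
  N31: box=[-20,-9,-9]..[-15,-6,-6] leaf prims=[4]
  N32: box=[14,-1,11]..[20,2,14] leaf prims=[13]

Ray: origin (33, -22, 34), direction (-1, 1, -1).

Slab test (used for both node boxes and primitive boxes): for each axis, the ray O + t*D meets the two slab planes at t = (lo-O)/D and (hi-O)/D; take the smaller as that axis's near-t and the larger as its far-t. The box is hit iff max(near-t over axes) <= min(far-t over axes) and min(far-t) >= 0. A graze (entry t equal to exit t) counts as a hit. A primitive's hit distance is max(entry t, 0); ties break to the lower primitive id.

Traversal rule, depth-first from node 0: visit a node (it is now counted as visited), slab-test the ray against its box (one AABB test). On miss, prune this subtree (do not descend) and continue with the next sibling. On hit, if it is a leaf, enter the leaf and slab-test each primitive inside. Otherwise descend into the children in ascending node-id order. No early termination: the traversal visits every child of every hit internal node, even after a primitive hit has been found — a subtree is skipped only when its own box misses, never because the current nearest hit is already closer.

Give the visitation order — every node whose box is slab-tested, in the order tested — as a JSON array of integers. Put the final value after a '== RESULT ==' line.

Trace the traversal:
N0 x:[11,53] y:[5,41] z:[17,49] -> hit [17,41], descend [2, 7, 27, 29]
  N2 x:[11,24] y:[5,41] z:[33,49] -> miss, prune
  N7 x:[29,43] y:[7,35] z:[17,37] -> hit [29,35], descend [1, 8, 20, 22]
    N1 x:[29,35] y:[11,16] z:[18,29] -> miss, prune
    N8 x:[34,41] y:[27,34] z:[30,37] -> hit [34,34], descend [6, 14]
      N6 x:[34,37] y:[29,34] z:[32,37] -> hit [34,34] leaf, test {P11@t=34}
      N14 x:[35,41] y:[27,31] z:[30,35] -> miss, prune
    N20 x:[29,32] y:[34,35] z:[25,31] -> miss, prune
    N22 x:[40,43] y:[7,8] z:[17,19] -> miss, prune
  N27 x:[13,29] y:[11,25] z:[17,32] -> hit [17,25], descend [5, 13, 15, 32]
    N5 x:[22,29] y:[11,17] z:[25,32] -> miss, prune
    N13 x:[19,22] y:[24,25] z:[28,31] -> miss, prune
    N15 x:[16,25] y:[18,20] z:[17,26] -> hit [18,20], descend [28, 30]
      N28 x:[20,25] y:[18,20] z:[20,26] -> hit [20,20] leaf, test {P18@t=20}
      N30 x:[16,22] y:[18,19] z:[17,20] -> hit [18,19] leaf, test {P21@t=18}
    N32 x:[13,19] y:[21,24] z:[20,23] -> miss, prune
  N29 x:[40,53] y:[13,36] z:[35,49] -> miss, prune

Visited [0, 2, 7, 1, 8, 6, 14, 20, 22, 27, 5, 13, 15, 28, 30, 32, 29]. Tests: 17 box, 3 leaf. Nearest: P21.

== RESULT ==
[0, 2, 7, 1, 8, 6, 14, 20, 22, 27, 5, 13, 15, 28, 30, 32, 29]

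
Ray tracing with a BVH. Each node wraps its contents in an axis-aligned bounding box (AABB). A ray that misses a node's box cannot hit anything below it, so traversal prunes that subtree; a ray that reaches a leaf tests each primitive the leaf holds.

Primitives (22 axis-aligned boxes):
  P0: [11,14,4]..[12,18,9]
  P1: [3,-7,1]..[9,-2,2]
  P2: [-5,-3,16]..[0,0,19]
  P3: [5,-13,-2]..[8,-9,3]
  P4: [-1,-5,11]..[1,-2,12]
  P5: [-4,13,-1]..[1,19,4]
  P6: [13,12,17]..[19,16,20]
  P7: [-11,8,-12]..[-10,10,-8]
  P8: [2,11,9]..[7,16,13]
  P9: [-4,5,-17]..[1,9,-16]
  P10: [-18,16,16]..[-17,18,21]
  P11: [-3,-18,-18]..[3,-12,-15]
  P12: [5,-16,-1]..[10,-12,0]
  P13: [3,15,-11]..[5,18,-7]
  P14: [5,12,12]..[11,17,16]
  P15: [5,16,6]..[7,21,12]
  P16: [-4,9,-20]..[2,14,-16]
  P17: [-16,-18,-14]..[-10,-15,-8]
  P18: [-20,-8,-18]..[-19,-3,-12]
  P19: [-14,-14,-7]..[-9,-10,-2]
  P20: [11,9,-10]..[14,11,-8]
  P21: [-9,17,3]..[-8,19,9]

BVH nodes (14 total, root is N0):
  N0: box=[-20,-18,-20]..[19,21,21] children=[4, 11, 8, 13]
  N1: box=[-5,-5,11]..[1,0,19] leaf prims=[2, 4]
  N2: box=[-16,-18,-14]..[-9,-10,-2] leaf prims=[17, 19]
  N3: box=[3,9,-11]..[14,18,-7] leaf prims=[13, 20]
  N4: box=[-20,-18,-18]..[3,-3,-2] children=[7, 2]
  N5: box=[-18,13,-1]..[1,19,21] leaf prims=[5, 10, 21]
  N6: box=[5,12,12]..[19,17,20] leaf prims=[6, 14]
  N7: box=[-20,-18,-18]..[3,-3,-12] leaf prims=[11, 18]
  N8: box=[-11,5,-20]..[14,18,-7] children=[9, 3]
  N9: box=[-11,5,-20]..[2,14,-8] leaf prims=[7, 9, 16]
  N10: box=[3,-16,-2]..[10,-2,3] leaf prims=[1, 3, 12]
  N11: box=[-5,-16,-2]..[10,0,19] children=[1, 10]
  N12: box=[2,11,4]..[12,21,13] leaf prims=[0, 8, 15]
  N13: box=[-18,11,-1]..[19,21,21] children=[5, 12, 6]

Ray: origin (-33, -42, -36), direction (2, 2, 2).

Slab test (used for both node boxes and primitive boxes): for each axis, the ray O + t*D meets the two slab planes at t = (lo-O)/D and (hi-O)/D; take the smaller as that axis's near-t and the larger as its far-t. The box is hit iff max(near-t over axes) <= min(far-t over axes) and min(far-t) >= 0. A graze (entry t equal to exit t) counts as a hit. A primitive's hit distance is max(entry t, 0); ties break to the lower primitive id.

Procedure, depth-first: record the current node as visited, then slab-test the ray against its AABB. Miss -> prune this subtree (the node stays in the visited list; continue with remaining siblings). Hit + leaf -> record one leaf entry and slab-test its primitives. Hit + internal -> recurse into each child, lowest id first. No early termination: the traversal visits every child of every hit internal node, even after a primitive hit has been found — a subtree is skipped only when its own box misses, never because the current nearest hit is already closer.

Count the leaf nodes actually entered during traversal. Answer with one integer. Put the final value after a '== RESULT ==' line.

Traverse from the root:
N0 x:[13/2,26] y:[12,63/2] z:[8,57/2] -> hit [12,26], descend [4, 8, 11, 13]
  N4 x:[13/2,18] y:[12,39/2] z:[9,17] -> hit [12,17], descend [2, 7]
    N2 x:[17/2,12] y:[12,16] z:[11,17] -> hit [12,12] leaf, test {P17(miss), P19(miss)}
    N7 x:[13/2,18] y:[12,39/2] z:[9,12] -> hit [12,12] leaf, test {P11(miss), P18(miss)}
  N8 x:[11,47/2] y:[47/2,30] z:[8,29/2] -> miss, prune
  N11 x:[14,43/2] y:[13,21] z:[17,55/2] -> hit [17,21], descend [1, 10]
    N1 x:[14,17] y:[37/2,21] z:[47/2,55/2] -> miss, prune
    N10 x:[18,43/2] y:[13,20] z:[17,39/2] -> hit [18,39/2] leaf, test {P1@t=37/2, P3(miss), P12(miss)}
  N13 x:[15/2,26] y:[53/2,63/2] z:[35/2,57/2] -> miss, prune

9 AABB tests over nodes [0, 4, 2, 7, 8, 11, 1, 10, 13]; 3 leaves entered; closest P1.

== RESULT ==
3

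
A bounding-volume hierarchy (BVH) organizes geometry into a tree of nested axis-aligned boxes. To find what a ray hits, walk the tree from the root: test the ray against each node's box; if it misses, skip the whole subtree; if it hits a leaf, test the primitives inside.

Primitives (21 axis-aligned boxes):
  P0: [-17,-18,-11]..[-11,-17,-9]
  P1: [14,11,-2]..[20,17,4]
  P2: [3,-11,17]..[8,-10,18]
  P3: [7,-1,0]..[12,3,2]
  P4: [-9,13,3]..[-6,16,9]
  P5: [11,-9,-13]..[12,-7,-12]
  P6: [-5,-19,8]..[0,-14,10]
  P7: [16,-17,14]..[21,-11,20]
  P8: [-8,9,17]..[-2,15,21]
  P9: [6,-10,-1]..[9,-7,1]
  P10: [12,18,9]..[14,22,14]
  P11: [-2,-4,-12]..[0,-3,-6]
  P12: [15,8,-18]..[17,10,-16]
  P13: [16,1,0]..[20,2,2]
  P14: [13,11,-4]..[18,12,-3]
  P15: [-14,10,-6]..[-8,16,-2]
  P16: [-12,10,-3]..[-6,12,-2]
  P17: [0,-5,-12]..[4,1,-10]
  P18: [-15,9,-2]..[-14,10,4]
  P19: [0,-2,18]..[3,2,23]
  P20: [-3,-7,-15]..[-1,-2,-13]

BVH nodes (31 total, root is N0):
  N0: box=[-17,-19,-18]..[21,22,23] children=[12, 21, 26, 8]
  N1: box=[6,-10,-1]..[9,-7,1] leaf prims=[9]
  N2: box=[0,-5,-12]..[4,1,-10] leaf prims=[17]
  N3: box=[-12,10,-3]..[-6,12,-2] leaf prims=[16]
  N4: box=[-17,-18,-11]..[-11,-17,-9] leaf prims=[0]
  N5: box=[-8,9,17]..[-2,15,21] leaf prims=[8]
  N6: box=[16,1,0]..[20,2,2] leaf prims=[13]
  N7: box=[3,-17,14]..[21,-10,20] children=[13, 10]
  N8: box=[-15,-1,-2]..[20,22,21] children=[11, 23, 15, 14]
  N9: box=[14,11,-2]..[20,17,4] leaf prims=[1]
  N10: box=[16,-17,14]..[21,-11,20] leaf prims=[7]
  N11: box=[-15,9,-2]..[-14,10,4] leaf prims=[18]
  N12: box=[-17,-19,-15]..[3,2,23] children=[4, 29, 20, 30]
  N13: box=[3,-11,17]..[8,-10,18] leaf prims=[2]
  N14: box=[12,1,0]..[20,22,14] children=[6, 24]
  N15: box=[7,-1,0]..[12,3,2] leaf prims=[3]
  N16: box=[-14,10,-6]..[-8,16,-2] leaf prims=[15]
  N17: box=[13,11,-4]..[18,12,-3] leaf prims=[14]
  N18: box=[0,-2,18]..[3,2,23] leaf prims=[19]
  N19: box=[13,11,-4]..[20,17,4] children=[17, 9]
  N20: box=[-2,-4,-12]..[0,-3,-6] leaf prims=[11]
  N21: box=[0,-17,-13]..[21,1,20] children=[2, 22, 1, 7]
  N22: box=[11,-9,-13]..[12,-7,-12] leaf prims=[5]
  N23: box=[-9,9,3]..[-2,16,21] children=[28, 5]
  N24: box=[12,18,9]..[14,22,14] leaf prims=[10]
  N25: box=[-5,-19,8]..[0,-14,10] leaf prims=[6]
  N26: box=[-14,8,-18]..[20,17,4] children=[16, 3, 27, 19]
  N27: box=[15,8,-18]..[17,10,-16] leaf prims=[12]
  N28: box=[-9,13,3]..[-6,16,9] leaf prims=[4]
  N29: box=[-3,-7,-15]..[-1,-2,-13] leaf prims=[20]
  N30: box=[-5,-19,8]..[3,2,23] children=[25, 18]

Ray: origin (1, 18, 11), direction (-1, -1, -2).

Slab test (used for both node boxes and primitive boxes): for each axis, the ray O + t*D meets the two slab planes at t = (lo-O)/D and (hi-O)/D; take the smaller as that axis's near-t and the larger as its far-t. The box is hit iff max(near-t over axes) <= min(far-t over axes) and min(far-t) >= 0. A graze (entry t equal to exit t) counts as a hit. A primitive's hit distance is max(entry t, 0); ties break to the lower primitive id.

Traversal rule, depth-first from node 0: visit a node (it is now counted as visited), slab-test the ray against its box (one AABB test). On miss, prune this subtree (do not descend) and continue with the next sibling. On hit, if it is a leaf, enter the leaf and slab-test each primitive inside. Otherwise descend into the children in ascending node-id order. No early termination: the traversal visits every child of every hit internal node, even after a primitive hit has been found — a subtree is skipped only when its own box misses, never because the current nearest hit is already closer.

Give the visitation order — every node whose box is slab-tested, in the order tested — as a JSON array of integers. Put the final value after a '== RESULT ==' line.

Walk:
N0 x:[-20,18] y:[-4,37] z:[-6,29/2] -> hit [-4,29/2], descend [8, 12, 21, 26]
  N8 x:[-19,16] y:[-4,19] z:[-5,13/2] -> hit [-4,13/2], descend [11, 14, 15, 23]
    N11 x:[15,16] y:[8,9] z:[7/2,13/2] -> miss, prune
    N14 x:[-19,-11] y:[-4,17] z:[-3/2,11/2] -> miss, prune
    N15 x:[-11,-6] y:[15,19] z:[9/2,11/2] -> miss, prune
    N23 x:[3,10] y:[2,9] z:[-5,4] -> hit [3,4], descend [5, 28]
      N5 x:[3,9] y:[3,9] z:[-5,-3] -> miss, prune
      N28 x:[7,10] y:[2,5] z:[1,4] -> miss, prune
  N12 x:[-2,18] y:[16,37] z:[-6,13] -> miss, prune
  N21 x:[-20,1] y:[17,35] z:[-9/2,12] -> miss, prune
  N26 x:[-19,15] y:[1,10] z:[7/2,29/2] -> hit [7/2,10], descend [3, 16, 19, 27]
    N3 x:[7,13] y:[6,8] z:[13/2,7] -> hit [7,7] leaf, test {P16@t=7}
    N16 x:[9,15] y:[2,8] z:[13/2,17/2] -> miss, prune
    N19 x:[-19,-12] y:[1,7] z:[7/2,15/2] -> miss, prune
    N27 x:[-16,-14] y:[8,10] z:[27/2,29/2] -> miss, prune

Visited [0, 8, 11, 14, 15, 23, 5, 28, 12, 21, 26, 3, 16, 19, 27]. Tests: 15 box, 1 leaf. Nearest: P16.

== RESULT ==
[0, 8, 11, 14, 15, 23, 5, 28, 12, 21, 26, 3, 16, 19, 27]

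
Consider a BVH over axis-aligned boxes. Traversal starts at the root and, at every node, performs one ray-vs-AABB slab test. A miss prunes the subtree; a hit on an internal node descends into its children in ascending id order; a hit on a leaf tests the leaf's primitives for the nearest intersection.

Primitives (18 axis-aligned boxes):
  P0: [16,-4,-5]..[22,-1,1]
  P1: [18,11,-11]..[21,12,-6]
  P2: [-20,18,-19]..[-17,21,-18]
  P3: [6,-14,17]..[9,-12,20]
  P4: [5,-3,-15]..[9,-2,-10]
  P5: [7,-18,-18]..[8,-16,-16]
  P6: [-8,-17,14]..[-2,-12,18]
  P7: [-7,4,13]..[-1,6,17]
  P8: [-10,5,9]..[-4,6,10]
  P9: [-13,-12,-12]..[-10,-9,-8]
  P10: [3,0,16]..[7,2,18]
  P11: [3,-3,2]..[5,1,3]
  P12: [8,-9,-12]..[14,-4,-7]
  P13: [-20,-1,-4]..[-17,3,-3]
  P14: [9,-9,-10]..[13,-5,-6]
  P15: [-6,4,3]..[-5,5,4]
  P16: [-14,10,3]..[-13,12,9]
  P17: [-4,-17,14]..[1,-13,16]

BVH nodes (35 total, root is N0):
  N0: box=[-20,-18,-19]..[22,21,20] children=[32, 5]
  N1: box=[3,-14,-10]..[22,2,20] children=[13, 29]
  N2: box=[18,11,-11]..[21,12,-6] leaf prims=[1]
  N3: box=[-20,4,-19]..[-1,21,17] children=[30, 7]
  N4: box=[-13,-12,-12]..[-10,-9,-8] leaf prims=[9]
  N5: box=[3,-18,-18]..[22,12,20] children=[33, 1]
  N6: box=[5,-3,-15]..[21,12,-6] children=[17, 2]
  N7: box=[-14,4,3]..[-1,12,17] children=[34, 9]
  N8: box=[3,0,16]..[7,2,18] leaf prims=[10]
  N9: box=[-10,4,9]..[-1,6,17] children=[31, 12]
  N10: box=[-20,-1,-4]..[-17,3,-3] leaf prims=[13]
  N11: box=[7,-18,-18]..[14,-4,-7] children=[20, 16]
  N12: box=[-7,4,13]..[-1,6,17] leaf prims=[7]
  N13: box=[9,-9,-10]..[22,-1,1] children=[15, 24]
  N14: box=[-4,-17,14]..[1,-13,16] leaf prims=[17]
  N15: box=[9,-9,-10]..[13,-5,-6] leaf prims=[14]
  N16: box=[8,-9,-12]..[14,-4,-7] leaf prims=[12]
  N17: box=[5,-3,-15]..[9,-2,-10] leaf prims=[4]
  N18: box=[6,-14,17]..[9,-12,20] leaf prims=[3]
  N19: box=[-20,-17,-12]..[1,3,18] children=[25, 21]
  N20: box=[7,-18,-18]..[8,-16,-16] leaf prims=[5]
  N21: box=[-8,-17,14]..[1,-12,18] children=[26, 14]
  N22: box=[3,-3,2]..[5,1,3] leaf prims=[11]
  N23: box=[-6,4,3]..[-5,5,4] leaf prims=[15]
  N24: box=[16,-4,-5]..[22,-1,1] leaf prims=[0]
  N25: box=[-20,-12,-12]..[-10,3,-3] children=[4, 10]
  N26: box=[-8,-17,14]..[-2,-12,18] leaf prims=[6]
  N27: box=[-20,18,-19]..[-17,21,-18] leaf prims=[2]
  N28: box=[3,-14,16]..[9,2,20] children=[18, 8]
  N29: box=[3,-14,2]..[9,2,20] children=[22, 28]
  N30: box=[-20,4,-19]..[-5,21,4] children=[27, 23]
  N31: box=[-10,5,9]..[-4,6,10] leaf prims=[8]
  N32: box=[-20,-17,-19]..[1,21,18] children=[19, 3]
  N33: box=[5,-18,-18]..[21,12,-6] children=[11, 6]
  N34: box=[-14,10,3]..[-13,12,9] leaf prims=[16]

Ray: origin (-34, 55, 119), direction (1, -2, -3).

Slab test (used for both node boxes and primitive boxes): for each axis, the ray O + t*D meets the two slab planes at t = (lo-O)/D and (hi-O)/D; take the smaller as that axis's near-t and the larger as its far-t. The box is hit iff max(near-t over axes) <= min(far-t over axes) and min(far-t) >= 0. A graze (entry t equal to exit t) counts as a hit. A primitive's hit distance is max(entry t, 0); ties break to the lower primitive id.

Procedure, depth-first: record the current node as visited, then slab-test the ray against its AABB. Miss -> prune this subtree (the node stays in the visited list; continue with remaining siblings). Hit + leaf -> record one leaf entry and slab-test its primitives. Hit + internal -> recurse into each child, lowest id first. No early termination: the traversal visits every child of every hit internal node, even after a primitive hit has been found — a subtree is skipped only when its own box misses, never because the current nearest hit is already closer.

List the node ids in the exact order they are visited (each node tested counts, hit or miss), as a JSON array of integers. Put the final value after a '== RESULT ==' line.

Traverse from the root:
N0 x:[14,56] y:[17,73/2] z:[33,46] -> hit [33,73/2], descend [5, 32]
  N5 x:[37,56] y:[43/2,73/2] z:[33,137/3] -> miss, prune
  N32 x:[14,35] y:[17,36] z:[101/3,46] -> hit [101/3,35], descend [3, 19]
    N3 x:[14,33] y:[17,51/2] z:[34,46] -> miss, prune
    N19 x:[14,35] y:[26,36] z:[101/3,131/3] -> hit [101/3,35], descend [21, 25]
      N21 x:[26,35] y:[67/2,36] z:[101/3,35] -> hit [101/3,35], descend [14, 26]
        N14 x:[30,35] y:[34,36] z:[103/3,35] -> hit [103/3,35] leaf, test {P17@t=103/3}
        N26 x:[26,32] y:[67/2,36] z:[101/3,35] -> miss, prune
      N25 x:[14,24] y:[26,67/2] z:[122/3,131/3] -> miss, prune

order=[0, 5, 32, 3, 19, 21, 14, 26, 25]  |boxes|=9  |leaves|=1  hit=P17

== RESULT ==
[0, 5, 32, 3, 19, 21, 14, 26, 25]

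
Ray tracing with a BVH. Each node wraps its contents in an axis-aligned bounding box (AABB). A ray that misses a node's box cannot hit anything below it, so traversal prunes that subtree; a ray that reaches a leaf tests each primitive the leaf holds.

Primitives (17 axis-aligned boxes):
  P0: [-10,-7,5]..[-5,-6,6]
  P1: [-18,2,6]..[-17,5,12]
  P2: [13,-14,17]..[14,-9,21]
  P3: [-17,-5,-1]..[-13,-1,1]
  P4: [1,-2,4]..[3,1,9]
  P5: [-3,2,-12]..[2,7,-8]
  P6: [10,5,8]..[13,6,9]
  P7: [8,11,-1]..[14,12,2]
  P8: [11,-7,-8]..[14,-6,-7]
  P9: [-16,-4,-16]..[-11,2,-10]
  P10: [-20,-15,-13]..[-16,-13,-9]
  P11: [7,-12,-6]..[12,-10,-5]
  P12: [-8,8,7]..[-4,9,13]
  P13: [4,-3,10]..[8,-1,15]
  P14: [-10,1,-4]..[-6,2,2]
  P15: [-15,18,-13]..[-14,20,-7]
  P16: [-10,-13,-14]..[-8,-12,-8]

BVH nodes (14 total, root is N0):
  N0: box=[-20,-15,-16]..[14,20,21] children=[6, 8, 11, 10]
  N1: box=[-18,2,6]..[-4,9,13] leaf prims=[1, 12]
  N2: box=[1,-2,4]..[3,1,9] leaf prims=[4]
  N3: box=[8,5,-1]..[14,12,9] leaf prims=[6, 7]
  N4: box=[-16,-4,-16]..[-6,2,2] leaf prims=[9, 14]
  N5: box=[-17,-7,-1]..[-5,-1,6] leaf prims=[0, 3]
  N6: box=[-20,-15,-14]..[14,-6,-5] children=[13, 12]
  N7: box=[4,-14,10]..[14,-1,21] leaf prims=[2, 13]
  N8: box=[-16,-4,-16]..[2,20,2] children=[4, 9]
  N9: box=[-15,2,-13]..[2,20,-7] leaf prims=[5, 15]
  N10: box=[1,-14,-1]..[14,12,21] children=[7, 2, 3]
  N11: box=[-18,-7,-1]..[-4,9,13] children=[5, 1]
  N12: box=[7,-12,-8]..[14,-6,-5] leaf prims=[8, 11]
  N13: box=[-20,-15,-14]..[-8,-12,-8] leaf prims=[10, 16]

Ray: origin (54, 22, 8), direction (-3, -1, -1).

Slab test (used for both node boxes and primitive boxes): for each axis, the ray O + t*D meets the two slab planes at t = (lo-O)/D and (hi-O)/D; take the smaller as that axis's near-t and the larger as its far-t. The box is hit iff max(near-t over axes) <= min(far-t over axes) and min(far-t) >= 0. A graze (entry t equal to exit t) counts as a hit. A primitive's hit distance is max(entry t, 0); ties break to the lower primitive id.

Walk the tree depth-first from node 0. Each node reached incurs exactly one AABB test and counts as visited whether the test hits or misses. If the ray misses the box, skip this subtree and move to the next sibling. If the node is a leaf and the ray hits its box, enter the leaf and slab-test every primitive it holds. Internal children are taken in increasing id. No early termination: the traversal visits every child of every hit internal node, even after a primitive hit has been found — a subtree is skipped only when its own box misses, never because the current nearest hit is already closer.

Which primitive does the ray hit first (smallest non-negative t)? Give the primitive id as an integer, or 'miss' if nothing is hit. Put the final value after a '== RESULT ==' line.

Trace the traversal:
N0 x:[40/3,74/3] y:[2,37] z:[-13,24] -> hit [40/3,24], descend [6, 8, 10, 11]
  N6 x:[40/3,74/3] y:[28,37] z:[13,22] -> miss, prune
  N8 x:[52/3,70/3] y:[2,26] z:[6,24] -> hit [52/3,70/3], descend [4, 9]
    N4 x:[20,70/3] y:[20,26] z:[6,24] -> hit [20,70/3] leaf, test {P9@t=65/3, P14(miss)}
    N9 x:[52/3,23] y:[2,20] z:[15,21] -> hit [52/3,20] leaf, test {P5@t=52/3, P15(miss)}
  N10 x:[40/3,53/3] y:[10,36] z:[-13,9] -> miss, prune
  N11 x:[58/3,24] y:[13,29] z:[-5,9] -> miss, prune

Summary -> nodes [0, 6, 8, 4, 9, 10, 11]; box-tests=7; leaf-entries=2; first=P5

== RESULT ==
5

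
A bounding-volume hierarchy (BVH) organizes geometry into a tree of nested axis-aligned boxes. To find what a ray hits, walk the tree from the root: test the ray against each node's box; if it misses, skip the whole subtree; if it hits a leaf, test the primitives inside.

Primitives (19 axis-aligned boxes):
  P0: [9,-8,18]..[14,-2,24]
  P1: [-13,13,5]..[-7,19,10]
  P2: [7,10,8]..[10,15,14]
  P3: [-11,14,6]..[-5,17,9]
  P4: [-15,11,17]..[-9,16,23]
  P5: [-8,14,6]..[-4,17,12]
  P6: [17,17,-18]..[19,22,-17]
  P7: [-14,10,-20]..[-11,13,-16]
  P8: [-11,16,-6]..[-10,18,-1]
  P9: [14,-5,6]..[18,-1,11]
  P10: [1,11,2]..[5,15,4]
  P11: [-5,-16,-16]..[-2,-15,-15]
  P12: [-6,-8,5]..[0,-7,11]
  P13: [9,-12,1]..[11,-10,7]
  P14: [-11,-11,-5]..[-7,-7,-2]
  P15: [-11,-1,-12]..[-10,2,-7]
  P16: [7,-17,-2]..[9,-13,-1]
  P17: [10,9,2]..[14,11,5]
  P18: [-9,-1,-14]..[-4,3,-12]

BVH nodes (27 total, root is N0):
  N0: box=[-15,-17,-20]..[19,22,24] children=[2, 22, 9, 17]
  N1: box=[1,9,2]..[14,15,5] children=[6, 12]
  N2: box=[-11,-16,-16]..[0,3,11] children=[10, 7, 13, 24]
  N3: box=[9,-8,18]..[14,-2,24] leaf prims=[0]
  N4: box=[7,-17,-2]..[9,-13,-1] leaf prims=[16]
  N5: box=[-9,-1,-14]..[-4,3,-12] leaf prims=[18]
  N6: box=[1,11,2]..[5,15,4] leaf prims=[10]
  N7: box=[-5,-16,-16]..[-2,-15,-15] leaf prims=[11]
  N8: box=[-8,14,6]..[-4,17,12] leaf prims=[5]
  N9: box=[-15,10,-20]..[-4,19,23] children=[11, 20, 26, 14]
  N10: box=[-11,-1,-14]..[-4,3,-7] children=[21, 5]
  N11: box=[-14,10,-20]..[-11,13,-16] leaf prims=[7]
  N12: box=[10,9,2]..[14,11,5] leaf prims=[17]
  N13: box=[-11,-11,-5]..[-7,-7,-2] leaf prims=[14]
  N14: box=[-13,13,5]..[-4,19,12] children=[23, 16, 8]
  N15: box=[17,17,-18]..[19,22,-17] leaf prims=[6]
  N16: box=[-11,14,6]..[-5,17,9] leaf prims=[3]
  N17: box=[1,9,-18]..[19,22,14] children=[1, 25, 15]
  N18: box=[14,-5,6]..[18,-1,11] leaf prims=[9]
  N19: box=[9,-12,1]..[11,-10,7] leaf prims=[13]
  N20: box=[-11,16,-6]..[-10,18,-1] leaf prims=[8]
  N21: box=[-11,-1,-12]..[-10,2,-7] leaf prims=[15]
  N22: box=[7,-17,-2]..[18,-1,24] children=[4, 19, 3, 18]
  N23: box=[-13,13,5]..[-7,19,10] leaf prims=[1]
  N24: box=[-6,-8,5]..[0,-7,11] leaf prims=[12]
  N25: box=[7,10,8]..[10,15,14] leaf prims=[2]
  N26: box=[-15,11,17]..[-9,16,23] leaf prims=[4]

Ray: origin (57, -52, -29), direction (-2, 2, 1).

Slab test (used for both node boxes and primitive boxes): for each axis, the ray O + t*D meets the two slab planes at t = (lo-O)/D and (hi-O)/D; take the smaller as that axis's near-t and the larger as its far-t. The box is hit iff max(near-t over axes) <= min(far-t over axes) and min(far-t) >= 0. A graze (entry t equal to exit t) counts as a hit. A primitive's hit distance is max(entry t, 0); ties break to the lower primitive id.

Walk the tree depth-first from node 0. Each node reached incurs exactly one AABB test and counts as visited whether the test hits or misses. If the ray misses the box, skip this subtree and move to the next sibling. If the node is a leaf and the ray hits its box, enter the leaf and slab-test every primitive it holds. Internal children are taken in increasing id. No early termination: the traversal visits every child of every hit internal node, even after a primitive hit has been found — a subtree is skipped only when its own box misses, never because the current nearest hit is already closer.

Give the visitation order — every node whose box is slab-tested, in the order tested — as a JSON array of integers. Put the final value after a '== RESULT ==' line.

Trace the traversal:
N0 x:[19,36] y:[35/2,37] z:[9,53] -> hit [19,36], descend [2, 9, 17, 22]
  N2 x:[57/2,34] y:[18,55/2] z:[13,40] -> miss, prune
  N9 x:[61/2,36] y:[31,71/2] z:[9,52] -> hit [31,71/2], descend [11, 14, 20, 26]
    N11 x:[34,71/2] y:[31,65/2] z:[9,13] -> miss, prune
    N14 x:[61/2,35] y:[65/2,71/2] z:[34,41] -> hit [34,35], descend [8, 16, 23]
      N8 x:[61/2,65/2] y:[33,69/2] z:[35,41] -> miss, prune
      N16 x:[31,34] y:[33,69/2] z:[35,38] -> miss, prune
      N23 x:[32,35] y:[65/2,71/2] z:[34,39] -> hit [34,35] leaf, test {P1@t=34}
    N20 x:[67/2,34] y:[34,35] z:[23,28] -> miss, prune
    N26 x:[33,36] y:[63/2,34] z:[46,52] -> miss, prune
  N17 x:[19,28] y:[61/2,37] z:[11,43] -> miss, prune
  N22 x:[39/2,25] y:[35/2,51/2] z:[27,53] -> miss, prune

Summary -> nodes [0, 2, 9, 11, 14, 8, 16, 23, 20, 26, 17, 22]; box-tests=12; leaf-entries=1; first=P1

== RESULT ==
[0, 2, 9, 11, 14, 8, 16, 23, 20, 26, 17, 22]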